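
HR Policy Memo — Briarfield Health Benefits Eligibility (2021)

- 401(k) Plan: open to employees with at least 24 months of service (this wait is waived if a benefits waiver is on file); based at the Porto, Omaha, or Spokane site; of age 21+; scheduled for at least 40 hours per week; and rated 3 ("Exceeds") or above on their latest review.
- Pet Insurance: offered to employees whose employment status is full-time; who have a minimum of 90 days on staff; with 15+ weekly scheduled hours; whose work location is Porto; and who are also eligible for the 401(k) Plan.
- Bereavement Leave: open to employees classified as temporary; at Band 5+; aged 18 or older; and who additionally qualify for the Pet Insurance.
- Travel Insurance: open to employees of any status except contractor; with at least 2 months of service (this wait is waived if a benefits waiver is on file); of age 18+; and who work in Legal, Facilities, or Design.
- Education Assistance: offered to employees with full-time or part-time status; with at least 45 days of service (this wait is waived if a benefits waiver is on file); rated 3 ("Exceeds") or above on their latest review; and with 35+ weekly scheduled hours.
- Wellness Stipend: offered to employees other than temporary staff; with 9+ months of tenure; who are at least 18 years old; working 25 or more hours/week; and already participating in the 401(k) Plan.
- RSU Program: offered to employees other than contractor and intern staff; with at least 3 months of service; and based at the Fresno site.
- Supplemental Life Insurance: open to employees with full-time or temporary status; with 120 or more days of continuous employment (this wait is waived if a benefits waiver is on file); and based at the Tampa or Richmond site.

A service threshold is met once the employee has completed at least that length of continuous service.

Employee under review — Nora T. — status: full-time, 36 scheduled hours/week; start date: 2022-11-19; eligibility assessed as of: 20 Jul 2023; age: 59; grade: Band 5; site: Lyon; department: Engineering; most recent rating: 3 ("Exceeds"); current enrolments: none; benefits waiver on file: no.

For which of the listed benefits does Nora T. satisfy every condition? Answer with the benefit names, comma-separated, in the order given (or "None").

Service from 2022-11-19 to 20 Jul 2023: 243 days.
401(k) Plan — no waiver, service 243 days < 24 months (≈720 days) ✗ → not eligible.
Pet Insurance — status full-time ✓; service 243 days ≥ 90 days ✓; 36 hrs/wk ≥ 15 ✓; site Lyon ✗ (not Porto) → not eligible.
Bereavement Leave — status full-time ✗ (requires temporary) → not eligible.
Travel Insurance — status full-time ✓ (not excluded); no waiver, service 243 days ≥ 2 months (≈60 days) ✓; age 59 ≥ 18 ✓; dept Engineering ✗ → not eligible.
Education Assistance — status full-time ✓; no waiver, service 243 days ≥ 45 days ✓; rating 3 ≥ 3 ✓; 36 hrs/wk ≥ 35 ✓ → eligible.
Wellness Stipend — status full-time ✓ (not excluded); service 243 days < 9 months (≈270 days) ✗ → not eligible.
RSU Program — status full-time ✓ (not excluded); service 243 days ≥ 3 months (≈90 days) ✓; site Lyon ✗ (not Fresno) → not eligible.
Supplemental Life Insurance — status full-time ✓; no waiver, service 243 days ≥ 120 days ✓; site Lyon ✗ (not Tampa or Richmond) → not eligible.

Education Assistance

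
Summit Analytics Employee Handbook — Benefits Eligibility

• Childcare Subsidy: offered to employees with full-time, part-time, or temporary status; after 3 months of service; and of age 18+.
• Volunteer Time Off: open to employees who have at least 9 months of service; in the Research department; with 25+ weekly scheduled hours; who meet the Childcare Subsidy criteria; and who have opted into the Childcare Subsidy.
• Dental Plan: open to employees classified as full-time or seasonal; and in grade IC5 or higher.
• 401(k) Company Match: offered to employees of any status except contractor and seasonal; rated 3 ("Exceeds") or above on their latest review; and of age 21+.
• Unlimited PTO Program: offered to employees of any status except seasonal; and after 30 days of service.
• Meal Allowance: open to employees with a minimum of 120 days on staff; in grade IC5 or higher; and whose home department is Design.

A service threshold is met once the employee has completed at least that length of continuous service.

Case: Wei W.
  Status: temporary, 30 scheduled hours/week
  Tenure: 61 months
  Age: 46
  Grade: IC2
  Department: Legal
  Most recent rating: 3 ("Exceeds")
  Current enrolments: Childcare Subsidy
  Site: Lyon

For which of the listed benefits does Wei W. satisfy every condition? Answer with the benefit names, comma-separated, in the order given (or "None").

Childcare Subsidy — status temporary ✓; service 61 months ≥ 3 months ✓; age 46 ≥ 18 ✓ → eligible.
Volunteer Time Off — service 61 months ≥ 9 months ✓; dept Legal ✗ → not eligible.
Dental Plan — status temporary ✗ (requires full-time or seasonal) → not eligible.
401(k) Company Match — status temporary ✓ (not excluded); rating 3 ≥ 3 ✓; age 46 ≥ 21 ✓ → eligible.
Unlimited PTO Program — status temporary ✓ (not excluded); service 61 months ≥ 30 days ✓ → eligible.
Meal Allowance — service 61 months ≥ 120 days ✓; grade IC2 < IC5 ✗ → not eligible.

Childcare Subsidy, 401(k) Company Match, Unlimited PTO Program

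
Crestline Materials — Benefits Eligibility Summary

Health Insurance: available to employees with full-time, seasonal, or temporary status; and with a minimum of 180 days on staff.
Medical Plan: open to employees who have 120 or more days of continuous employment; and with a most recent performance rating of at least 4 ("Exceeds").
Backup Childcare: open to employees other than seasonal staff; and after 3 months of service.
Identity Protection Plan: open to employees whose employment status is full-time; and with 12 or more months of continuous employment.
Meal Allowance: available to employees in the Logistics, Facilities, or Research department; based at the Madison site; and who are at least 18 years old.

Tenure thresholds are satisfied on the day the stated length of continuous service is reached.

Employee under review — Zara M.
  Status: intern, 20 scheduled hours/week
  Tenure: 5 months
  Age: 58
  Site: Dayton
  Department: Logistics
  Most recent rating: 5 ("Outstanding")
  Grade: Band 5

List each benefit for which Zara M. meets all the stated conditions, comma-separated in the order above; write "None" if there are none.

Health Insurance — status intern ✗ (requires full-time, seasonal, or temporary) → not eligible.
Medical Plan — service 5 months ≥ 120 days ✓; rating 5 ≥ 4 ✓ → eligible.
Backup Childcare — status intern ✓ (not excluded); service 5 months ≥ 3 months ✓ → eligible.
Identity Protection Plan — status intern ✗ (requires full-time) → not eligible.
Meal Allowance — dept Logistics ✓; site Dayton ✗ (not Madison) → not eligible.

Medical Plan, Backup Childcare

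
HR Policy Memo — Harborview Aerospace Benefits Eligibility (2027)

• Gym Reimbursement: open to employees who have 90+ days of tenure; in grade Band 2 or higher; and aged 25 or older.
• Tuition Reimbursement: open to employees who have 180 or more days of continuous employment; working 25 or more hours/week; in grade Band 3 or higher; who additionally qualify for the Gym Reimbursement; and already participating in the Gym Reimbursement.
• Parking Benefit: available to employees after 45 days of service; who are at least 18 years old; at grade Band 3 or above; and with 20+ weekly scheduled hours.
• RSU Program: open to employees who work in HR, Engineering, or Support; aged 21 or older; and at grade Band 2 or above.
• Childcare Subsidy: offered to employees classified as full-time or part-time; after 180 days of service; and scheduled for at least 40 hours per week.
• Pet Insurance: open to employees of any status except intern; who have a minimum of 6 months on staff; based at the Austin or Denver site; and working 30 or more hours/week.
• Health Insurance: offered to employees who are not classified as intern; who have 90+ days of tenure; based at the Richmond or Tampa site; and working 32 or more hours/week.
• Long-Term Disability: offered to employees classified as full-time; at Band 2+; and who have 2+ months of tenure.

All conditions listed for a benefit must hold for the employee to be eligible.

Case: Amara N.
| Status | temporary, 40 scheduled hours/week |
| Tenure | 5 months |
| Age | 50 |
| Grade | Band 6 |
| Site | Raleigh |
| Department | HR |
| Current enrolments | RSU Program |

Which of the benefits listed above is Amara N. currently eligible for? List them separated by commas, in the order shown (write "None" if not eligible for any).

Gym Reimbursement — service 5 months ≥ 90 days ✓; grade Band 6 ≥ Band 2 ✓; age 50 ≥ 25 ✓ → eligible.
Tuition Reimbursement — service 5 months < 180 days ✗ → not eligible.
Parking Benefit — service 5 months ≥ 45 days ✓; age 50 ≥ 18 ✓; grade Band 6 ≥ Band 3 ✓; 40 hrs/wk ≥ 20 ✓ → eligible.
RSU Program — dept HR ✓; age 50 ≥ 21 ✓; grade Band 6 ≥ Band 2 ✓ → eligible.
Childcare Subsidy — status temporary ✗ (requires full-time or part-time) → not eligible.
Pet Insurance — status temporary ✓ (not excluded); service 5 months < 6 months ✗ → not eligible.
Health Insurance — status temporary ✓ (not excluded); service 5 months ≥ 90 days ✓; site Raleigh ✗ (not Richmond or Tampa) → not eligible.
Long-Term Disability — status temporary ✗ (requires full-time) → not eligible.

Gym Reimbursement, Parking Benefit, RSU Program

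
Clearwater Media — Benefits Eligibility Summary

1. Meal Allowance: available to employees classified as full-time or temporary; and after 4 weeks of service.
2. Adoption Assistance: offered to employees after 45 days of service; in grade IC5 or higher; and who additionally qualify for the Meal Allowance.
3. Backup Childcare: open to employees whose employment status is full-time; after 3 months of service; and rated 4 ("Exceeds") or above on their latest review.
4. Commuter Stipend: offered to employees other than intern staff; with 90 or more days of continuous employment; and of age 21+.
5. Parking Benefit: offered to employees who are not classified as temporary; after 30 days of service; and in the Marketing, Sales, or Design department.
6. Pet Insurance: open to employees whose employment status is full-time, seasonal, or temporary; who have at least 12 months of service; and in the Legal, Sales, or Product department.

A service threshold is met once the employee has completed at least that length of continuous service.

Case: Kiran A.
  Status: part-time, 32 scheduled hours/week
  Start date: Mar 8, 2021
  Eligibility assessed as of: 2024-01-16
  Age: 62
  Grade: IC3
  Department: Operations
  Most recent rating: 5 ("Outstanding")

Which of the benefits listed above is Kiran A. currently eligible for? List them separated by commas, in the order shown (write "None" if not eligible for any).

Commuter Stipend

Service from Mar 8, 2021 to 2024-01-16: 1044 days.
Meal Allowance — status part-time ✗ (requires full-time or temporary) → not eligible.
Adoption Assistance — service 1044 days ≥ 45 days ✓; grade IC3 < IC5 ✗ → not eligible.
Backup Childcare — status part-time ✗ (requires full-time) → not eligible.
Commuter Stipend — status part-time ✓ (not excluded); service 1044 days ≥ 90 days ✓; age 62 ≥ 21 ✓ → eligible.
Parking Benefit — status part-time ✓ (not excluded); service 1044 days ≥ 30 days ✓; dept Operations ✗ → not eligible.
Pet Insurance — status part-time ✗ (requires full-time, seasonal, or temporary) → not eligible.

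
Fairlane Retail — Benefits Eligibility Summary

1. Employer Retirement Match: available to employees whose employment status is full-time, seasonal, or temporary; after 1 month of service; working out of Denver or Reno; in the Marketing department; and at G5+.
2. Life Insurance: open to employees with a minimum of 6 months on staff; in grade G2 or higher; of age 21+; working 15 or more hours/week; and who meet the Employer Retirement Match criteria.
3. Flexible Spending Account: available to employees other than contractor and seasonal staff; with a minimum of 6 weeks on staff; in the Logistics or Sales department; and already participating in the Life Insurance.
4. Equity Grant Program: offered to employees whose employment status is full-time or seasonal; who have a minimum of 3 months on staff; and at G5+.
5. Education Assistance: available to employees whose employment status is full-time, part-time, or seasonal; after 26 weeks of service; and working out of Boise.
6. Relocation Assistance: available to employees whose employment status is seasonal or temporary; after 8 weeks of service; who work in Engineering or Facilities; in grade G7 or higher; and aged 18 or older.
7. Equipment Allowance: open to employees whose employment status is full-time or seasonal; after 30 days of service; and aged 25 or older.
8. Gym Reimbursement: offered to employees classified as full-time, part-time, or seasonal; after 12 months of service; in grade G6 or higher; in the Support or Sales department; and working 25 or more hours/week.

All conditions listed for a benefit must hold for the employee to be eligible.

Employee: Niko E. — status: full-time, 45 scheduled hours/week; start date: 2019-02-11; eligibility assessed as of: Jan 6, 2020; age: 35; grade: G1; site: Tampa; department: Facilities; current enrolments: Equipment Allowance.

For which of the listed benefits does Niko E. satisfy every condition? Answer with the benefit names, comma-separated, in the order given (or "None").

Equipment Allowance

Service from 2019-02-11 to Jan 6, 2020: 329 days.
Employer Retirement Match — status full-time ✓; service 329 days ≥ 1 month (≈30 days) ✓; site Tampa ✗ (not Denver or Reno) → not eligible.
Life Insurance — service 329 days ≥ 6 months (≈180 days) ✓; grade G1 < G2 ✗ → not eligible.
Flexible Spending Account — status full-time ✓ (not excluded); service 329 days ≥ 6 weeks (≈42 days) ✓; dept Facilities ✗ → not eligible.
Equity Grant Program — status full-time ✓; service 329 days ≥ 3 months (≈90 days) ✓; grade G1 < G5 ✗ → not eligible.
Education Assistance — status full-time ✓; service 329 days ≥ 26 weeks (≈182 days) ✓; site Tampa ✗ (not Boise) → not eligible.
Relocation Assistance — status full-time ✗ (requires seasonal or temporary) → not eligible.
Equipment Allowance — status full-time ✓; service 329 days ≥ 30 days ✓; age 35 ≥ 25 ✓ → eligible.
Gym Reimbursement — status full-time ✓; service 329 days < 12 months (≈360 days) ✗ → not eligible.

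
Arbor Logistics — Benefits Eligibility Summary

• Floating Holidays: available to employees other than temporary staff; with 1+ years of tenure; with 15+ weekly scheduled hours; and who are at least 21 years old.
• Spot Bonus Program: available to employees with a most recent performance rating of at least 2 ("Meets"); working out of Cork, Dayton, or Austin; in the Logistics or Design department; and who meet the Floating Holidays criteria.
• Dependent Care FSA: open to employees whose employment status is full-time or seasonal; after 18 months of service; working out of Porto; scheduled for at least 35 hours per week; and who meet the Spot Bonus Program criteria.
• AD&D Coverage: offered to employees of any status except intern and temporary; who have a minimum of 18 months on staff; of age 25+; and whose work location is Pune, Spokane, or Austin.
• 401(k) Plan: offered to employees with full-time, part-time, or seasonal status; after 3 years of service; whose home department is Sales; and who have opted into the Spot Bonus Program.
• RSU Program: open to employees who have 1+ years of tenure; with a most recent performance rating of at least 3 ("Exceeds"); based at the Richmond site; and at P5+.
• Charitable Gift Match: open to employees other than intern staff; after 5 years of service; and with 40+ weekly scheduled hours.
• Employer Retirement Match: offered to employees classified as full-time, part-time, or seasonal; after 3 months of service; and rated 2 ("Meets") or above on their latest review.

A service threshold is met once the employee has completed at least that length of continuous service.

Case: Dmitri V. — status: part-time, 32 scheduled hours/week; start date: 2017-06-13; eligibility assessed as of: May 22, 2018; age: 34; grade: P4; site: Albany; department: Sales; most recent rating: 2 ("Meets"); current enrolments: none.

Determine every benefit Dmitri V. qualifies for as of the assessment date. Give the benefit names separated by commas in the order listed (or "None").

Employer Retirement Match

Service from 2017-06-13 to May 22, 2018: 343 days.
Floating Holidays — status part-time ✓ (not excluded); service 343 days < 1 year (≈365 days) ✗ → not eligible.
Spot Bonus Program — rating 2 ≥ 2 ✓; site Albany ✗ (not Cork, Dayton, or Austin) → not eligible.
Dependent Care FSA — status part-time ✗ (requires full-time or seasonal) → not eligible.
AD&D Coverage — status part-time ✓ (not excluded); service 343 days < 18 months (≈540 days) ✗ → not eligible.
401(k) Plan — status part-time ✓; service 343 days < 3 years (≈1095 days) ✗ → not eligible.
RSU Program — service 343 days < 1 year (≈365 days) ✗ → not eligible.
Charitable Gift Match — status part-time ✓ (not excluded); service 343 days < 5 years (≈1825 days) ✗ → not eligible.
Employer Retirement Match — status part-time ✓; service 343 days ≥ 3 months (≈90 days) ✓; rating 2 ≥ 2 ✓ → eligible.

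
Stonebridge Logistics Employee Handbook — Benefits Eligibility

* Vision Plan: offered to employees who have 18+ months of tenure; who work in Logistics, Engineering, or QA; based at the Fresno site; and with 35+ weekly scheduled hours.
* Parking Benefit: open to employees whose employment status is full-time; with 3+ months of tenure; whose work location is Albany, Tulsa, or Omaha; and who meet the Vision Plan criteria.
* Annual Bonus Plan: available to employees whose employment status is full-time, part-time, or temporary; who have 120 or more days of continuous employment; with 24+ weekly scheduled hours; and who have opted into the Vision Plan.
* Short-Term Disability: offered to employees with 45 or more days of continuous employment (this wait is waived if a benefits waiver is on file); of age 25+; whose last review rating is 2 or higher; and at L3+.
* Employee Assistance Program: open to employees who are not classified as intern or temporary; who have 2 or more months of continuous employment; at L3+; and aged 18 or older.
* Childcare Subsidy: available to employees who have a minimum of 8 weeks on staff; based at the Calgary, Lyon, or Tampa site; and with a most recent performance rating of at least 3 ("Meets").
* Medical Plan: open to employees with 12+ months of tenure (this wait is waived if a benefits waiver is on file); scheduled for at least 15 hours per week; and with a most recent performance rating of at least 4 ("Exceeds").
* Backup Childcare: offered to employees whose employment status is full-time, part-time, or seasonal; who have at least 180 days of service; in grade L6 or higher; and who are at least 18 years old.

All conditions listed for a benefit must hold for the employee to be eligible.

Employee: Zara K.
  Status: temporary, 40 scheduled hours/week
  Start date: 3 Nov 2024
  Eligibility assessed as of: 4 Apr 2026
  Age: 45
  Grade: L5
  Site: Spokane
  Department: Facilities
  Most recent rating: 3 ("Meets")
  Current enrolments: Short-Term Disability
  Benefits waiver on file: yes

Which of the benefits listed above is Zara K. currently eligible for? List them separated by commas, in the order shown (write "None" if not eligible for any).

Short-Term Disability

Service from 3 Nov 2024 to 4 Apr 2026: 517 days.
Vision Plan — service 517 days < 18 months (≈540 days) ✗ → not eligible.
Parking Benefit — status temporary ✗ (requires full-time) → not eligible.
Annual Bonus Plan — status temporary ✓; service 517 days ≥ 120 days ✓; 40 hrs/wk ≥ 24 ✓; not enrolled in Vision Plan ✗ → not eligible.
Short-Term Disability — benefits waiver on file ✓; age 45 ≥ 25 ✓; rating 3 ≥ 2 ✓; grade L5 ≥ L3 ✓ → eligible.
Employee Assistance Program — status temporary ✗ (excluded) → not eligible.
Childcare Subsidy — service 517 days ≥ 8 weeks (≈56 days) ✓; site Spokane ✗ (not Calgary, Lyon, or Tampa) → not eligible.
Medical Plan — benefits waiver on file ✓; 40 hrs/wk ≥ 15 ✓; rating 3 < 4 ✗ → not eligible.
Backup Childcare — status temporary ✗ (requires full-time, part-time, or seasonal) → not eligible.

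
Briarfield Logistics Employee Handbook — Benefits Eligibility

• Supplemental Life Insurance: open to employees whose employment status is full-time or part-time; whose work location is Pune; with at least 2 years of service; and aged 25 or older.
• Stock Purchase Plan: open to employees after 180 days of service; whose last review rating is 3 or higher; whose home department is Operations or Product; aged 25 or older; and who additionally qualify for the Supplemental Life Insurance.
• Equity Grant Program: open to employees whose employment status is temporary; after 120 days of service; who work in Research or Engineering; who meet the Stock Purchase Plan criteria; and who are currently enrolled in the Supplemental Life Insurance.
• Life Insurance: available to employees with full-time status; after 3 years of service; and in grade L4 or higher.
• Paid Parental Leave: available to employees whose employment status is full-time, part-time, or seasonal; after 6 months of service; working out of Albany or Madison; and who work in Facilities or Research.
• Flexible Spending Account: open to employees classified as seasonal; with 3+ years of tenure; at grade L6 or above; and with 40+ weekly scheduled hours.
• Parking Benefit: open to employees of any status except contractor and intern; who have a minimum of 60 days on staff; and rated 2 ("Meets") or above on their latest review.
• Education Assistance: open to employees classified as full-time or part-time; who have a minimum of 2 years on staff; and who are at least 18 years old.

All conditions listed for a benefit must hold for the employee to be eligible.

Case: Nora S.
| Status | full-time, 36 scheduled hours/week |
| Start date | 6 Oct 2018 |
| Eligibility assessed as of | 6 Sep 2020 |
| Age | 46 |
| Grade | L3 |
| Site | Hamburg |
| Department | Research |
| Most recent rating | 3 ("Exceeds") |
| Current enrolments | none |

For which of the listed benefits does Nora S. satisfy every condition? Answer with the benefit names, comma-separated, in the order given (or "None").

Service from 6 Oct 2018 to 6 Sep 2020: 701 days.
Supplemental Life Insurance — status full-time ✓; site Hamburg ✗ (not Pune) → not eligible.
Stock Purchase Plan — service 701 days ≥ 180 days ✓; rating 3 ≥ 3 ✓; dept Research ✗ → not eligible.
Equity Grant Program — status full-time ✗ (requires temporary) → not eligible.
Life Insurance — status full-time ✓; service 701 days < 3 years (≈1095 days) ✗ → not eligible.
Paid Parental Leave — status full-time ✓; service 701 days ≥ 6 months (≈180 days) ✓; site Hamburg ✗ (not Albany or Madison) → not eligible.
Flexible Spending Account — status full-time ✗ (requires seasonal) → not eligible.
Parking Benefit — status full-time ✓ (not excluded); service 701 days ≥ 60 days ✓; rating 3 ≥ 2 ✓ → eligible.
Education Assistance — status full-time ✓; service 701 days < 2 years (≈730 days) ✗ → not eligible.

Parking Benefit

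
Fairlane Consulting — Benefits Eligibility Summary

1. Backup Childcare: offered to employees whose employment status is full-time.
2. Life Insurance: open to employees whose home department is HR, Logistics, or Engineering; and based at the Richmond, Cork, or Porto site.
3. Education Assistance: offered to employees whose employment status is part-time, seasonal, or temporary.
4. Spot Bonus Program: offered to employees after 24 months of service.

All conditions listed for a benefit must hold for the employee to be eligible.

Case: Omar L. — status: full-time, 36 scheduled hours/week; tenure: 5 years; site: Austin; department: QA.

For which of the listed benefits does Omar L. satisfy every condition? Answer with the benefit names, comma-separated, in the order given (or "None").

Backup Childcare, Spot Bonus Program

Backup Childcare — status full-time ✓ → eligible.
Life Insurance — dept QA ✗ → not eligible.
Education Assistance — status full-time ✗ (requires part-time, seasonal, or temporary) → not eligible.
Spot Bonus Program — service 5 years ≥ 24 months (≈720 days) ✓ → eligible.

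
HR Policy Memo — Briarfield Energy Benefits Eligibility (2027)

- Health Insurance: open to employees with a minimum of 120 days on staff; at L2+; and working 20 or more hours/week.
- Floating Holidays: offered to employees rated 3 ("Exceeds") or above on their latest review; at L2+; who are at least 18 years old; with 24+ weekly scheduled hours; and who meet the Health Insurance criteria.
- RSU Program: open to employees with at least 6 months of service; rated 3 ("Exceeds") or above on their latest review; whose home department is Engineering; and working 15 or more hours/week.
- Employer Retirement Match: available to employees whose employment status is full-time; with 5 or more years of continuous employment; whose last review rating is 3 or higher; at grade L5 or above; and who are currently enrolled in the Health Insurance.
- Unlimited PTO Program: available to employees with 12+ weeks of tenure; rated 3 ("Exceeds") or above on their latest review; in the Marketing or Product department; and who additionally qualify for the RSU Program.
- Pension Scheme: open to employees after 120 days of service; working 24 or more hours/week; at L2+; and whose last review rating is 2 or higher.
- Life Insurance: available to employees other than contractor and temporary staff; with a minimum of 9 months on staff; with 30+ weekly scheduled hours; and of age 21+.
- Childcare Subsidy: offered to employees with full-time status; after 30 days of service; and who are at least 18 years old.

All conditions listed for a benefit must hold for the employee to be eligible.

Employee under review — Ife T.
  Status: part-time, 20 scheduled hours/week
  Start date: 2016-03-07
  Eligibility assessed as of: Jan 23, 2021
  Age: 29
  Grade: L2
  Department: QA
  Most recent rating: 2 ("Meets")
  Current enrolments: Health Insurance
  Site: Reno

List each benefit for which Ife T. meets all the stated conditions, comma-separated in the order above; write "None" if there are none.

Service from 2016-03-07 to Jan 23, 2021: 1783 days.
Health Insurance — service 1783 days ≥ 120 days ✓; grade L2 ≥ L2 ✓; 20 hrs/wk ≥ 20 ✓ → eligible.
Floating Holidays — rating 2 < 3 ✗ → not eligible.
RSU Program — service 1783 days ≥ 6 months (≈180 days) ✓; rating 2 < 3 ✗ → not eligible.
Employer Retirement Match — status part-time ✗ (requires full-time) → not eligible.
Unlimited PTO Program — service 1783 days ≥ 12 weeks (≈84 days) ✓; rating 2 < 3 ✗ → not eligible.
Pension Scheme — service 1783 days ≥ 120 days ✓; 20 hrs/wk < 24 ✗ → not eligible.
Life Insurance — status part-time ✓ (not excluded); service 1783 days ≥ 9 months (≈270 days) ✓; 20 hrs/wk < 30 ✗ → not eligible.
Childcare Subsidy — status part-time ✗ (requires full-time) → not eligible.

Health Insurance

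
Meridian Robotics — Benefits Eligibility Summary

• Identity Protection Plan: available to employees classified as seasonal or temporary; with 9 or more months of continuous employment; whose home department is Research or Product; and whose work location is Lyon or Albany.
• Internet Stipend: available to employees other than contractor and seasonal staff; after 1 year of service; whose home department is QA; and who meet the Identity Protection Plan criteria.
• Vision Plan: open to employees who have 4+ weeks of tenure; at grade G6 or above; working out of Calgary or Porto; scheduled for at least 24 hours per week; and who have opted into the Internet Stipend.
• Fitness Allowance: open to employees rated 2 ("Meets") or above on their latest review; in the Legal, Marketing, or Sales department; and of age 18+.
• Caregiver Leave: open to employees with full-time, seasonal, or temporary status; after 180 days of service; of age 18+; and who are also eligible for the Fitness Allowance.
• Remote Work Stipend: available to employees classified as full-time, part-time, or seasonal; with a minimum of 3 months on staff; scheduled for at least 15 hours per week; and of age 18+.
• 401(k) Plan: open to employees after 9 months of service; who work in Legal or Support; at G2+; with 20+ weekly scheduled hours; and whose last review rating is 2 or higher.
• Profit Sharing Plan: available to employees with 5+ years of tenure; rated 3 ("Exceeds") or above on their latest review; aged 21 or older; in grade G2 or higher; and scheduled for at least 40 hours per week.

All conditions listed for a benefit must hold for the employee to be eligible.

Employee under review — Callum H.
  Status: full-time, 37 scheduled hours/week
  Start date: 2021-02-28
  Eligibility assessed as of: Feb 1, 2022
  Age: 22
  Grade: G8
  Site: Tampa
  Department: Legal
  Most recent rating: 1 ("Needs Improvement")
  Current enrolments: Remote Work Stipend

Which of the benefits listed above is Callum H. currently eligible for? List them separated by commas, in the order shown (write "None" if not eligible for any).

Remote Work Stipend

Service from 2021-02-28 to Feb 1, 2022: 338 days.
Identity Protection Plan — status full-time ✗ (requires seasonal or temporary) → not eligible.
Internet Stipend — status full-time ✓ (not excluded); service 338 days < 1 year (≈365 days) ✗ → not eligible.
Vision Plan — service 338 days ≥ 4 weeks (≈28 days) ✓; grade G8 ≥ G6 ✓; site Tampa ✗ (not Calgary or Porto) → not eligible.
Fitness Allowance — rating 1 < 2 ✗ → not eligible.
Caregiver Leave — status full-time ✓; service 338 days ≥ 180 days ✓; age 22 ≥ 18 ✓; not eligible for Fitness Allowance ✗ → not eligible.
Remote Work Stipend — status full-time ✓; service 338 days ≥ 3 months (≈90 days) ✓; 37 hrs/wk ≥ 15 ✓; age 22 ≥ 18 ✓ → eligible.
401(k) Plan — service 338 days ≥ 9 months (≈270 days) ✓; dept Legal ✓; grade G8 ≥ G2 ✓; 37 hrs/wk ≥ 20 ✓; rating 1 < 2 ✗ → not eligible.
Profit Sharing Plan — service 338 days < 5 years (≈1825 days) ✗ → not eligible.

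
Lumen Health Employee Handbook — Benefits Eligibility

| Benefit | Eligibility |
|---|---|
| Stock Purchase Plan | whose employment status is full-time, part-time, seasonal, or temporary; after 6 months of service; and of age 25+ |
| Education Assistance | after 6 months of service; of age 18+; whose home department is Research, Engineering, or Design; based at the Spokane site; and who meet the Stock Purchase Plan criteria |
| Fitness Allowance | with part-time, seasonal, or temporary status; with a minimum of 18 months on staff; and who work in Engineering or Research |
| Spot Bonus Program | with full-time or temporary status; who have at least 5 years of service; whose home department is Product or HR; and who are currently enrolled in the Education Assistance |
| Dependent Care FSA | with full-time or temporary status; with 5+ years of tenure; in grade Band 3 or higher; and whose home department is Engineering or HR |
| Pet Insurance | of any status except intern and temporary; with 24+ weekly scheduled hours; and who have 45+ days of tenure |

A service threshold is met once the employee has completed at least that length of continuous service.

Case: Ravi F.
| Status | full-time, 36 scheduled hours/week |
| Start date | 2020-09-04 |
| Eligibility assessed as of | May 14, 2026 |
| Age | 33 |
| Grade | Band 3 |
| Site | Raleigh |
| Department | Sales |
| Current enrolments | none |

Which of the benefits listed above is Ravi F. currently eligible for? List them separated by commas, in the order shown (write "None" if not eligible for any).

Stock Purchase Plan, Pet Insurance

Service from 2020-09-04 to May 14, 2026: 2078 days.
Stock Purchase Plan — status full-time ✓; service 2078 days ≥ 6 months (≈180 days) ✓; age 33 ≥ 25 ✓ → eligible.
Education Assistance — service 2078 days ≥ 6 months (≈180 days) ✓; age 33 ≥ 18 ✓; dept Sales ✗ → not eligible.
Fitness Allowance — status full-time ✗ (requires part-time, seasonal, or temporary) → not eligible.
Spot Bonus Program — status full-time ✓; service 2078 days ≥ 5 years (≈1825 days) ✓; dept Sales ✗ → not eligible.
Dependent Care FSA — status full-time ✓; service 2078 days ≥ 5 years (≈1825 days) ✓; grade Band 3 ≥ Band 3 ✓; dept Sales ✗ → not eligible.
Pet Insurance — status full-time ✓ (not excluded); 36 hrs/wk ≥ 24 ✓; service 2078 days ≥ 45 days ✓ → eligible.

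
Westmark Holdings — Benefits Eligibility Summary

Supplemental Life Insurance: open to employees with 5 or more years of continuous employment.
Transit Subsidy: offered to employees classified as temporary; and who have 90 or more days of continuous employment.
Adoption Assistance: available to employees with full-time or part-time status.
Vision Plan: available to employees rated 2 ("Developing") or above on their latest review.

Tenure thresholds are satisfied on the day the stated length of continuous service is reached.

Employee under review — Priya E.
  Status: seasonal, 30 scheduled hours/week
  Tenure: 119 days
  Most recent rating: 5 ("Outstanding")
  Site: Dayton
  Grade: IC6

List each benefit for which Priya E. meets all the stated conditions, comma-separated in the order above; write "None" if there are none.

Vision Plan

Supplemental Life Insurance — service 119 days < 5 years (≈1825 days) ✗ → not eligible.
Transit Subsidy — status seasonal ✗ (requires temporary) → not eligible.
Adoption Assistance — status seasonal ✗ (requires full-time or part-time) → not eligible.
Vision Plan — rating 5 ≥ 2 ✓ → eligible.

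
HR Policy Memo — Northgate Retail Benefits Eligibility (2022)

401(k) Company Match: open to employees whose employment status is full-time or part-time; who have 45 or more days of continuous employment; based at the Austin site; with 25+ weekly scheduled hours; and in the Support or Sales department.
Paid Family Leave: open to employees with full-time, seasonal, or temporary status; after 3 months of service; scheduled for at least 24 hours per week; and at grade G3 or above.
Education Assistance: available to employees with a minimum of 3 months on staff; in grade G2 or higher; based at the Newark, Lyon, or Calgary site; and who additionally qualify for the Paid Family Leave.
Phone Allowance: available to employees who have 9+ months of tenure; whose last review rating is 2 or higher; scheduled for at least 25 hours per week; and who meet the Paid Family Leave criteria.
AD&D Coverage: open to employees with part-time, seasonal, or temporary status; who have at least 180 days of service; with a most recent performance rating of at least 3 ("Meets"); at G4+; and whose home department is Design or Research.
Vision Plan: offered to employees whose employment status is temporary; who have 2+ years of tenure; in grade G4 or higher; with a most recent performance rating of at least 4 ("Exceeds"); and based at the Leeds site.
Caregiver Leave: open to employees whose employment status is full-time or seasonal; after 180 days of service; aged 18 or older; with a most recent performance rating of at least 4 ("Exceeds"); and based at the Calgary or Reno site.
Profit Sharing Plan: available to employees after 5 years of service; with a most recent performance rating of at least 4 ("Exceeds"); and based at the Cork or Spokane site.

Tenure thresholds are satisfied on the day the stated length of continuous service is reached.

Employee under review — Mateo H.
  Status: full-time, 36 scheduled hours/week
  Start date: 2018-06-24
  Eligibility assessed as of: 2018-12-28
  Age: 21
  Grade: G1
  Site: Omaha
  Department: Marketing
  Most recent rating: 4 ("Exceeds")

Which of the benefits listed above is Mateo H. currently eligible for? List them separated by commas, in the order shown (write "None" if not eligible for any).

None

Service from 2018-06-24 to 2018-12-28: 187 days.
401(k) Company Match — status full-time ✓; service 187 days ≥ 45 days ✓; site Omaha ✗ (not Austin) → not eligible.
Paid Family Leave — status full-time ✓; service 187 days ≥ 3 months (≈90 days) ✓; 36 hrs/wk ≥ 24 ✓; grade G1 < G3 ✗ → not eligible.
Education Assistance — service 187 days ≥ 3 months (≈90 days) ✓; grade G1 < G2 ✗ → not eligible.
Phone Allowance — service 187 days < 9 months (≈270 days) ✗ → not eligible.
AD&D Coverage — status full-time ✗ (requires part-time, seasonal, or temporary) → not eligible.
Vision Plan — status full-time ✗ (requires temporary) → not eligible.
Caregiver Leave — status full-time ✓; service 187 days ≥ 180 days ✓; age 21 ≥ 18 ✓; rating 4 ≥ 4 ✓; site Omaha ✗ (not Calgary or Reno) → not eligible.
Profit Sharing Plan — service 187 days < 5 years (≈1825 days) ✗ → not eligible.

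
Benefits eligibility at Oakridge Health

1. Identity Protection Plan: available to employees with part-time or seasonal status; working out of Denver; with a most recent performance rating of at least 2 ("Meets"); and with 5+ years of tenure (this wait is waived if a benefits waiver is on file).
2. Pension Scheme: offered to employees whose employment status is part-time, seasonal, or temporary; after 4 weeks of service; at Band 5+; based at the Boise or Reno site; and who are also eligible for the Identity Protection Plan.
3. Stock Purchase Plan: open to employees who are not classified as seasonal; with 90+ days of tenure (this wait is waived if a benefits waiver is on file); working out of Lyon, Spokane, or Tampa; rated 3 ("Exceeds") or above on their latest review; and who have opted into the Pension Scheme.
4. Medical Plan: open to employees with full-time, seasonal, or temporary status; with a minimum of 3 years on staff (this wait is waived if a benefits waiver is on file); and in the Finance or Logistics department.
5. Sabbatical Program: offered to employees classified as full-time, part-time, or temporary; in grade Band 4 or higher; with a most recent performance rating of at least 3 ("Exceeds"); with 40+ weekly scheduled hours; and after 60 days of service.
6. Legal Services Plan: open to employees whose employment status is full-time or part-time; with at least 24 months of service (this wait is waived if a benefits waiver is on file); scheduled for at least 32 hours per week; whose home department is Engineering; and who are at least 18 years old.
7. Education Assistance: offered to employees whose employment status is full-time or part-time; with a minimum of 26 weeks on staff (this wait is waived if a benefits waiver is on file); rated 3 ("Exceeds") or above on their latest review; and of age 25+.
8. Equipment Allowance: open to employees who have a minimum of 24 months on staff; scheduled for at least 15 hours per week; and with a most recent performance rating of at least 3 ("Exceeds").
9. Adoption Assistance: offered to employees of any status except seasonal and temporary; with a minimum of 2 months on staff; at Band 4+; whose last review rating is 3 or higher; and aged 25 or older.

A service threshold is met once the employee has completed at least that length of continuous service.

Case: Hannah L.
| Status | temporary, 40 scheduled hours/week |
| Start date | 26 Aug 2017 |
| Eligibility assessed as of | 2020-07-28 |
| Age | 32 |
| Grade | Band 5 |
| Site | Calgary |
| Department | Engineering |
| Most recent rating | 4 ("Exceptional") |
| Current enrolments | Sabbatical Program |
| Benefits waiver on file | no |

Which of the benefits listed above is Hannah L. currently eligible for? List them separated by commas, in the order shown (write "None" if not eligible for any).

Service from 26 Aug 2017 to 2020-07-28: 1067 days.
Identity Protection Plan — status temporary ✗ (requires part-time or seasonal) → not eligible.
Pension Scheme — status temporary ✓; service 1067 days ≥ 4 weeks (≈28 days) ✓; grade Band 5 ≥ Band 5 ✓; site Calgary ✗ (not Boise or Reno) → not eligible.
Stock Purchase Plan — status temporary ✓ (not excluded); no waiver, service 1067 days ≥ 90 days ✓; site Calgary ✗ (not Lyon, Spokane, or Tampa) → not eligible.
Medical Plan — status temporary ✓; no waiver, service 1067 days < 3 years (≈1095 days) ✗ → not eligible.
Sabbatical Program — status temporary ✓; grade Band 5 ≥ Band 4 ✓; rating 4 ≥ 3 ✓; 40 hrs/wk ≥ 40 ✓; service 1067 days ≥ 60 days ✓ → eligible.
Legal Services Plan — status temporary ✗ (requires full-time or part-time) → not eligible.
Education Assistance — status temporary ✗ (requires full-time or part-time) → not eligible.
Equipment Allowance — service 1067 days ≥ 24 months (≈720 days) ✓; 40 hrs/wk ≥ 15 ✓; rating 4 ≥ 3 ✓ → eligible.
Adoption Assistance — status temporary ✗ (excluded) → not eligible.

Sabbatical Program, Equipment Allowance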